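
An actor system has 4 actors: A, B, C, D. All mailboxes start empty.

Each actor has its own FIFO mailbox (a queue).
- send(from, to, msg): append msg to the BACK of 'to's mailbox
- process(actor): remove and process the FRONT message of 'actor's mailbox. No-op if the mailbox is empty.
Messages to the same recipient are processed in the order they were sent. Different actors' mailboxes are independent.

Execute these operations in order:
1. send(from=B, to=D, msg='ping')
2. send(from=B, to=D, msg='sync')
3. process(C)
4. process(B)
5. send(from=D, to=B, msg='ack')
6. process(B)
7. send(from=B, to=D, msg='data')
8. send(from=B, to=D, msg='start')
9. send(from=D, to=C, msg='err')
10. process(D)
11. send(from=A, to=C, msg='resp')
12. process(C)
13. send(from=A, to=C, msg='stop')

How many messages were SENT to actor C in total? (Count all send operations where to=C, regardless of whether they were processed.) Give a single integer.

Answer: 3

Derivation:
After 1 (send(from=B, to=D, msg='ping')): A:[] B:[] C:[] D:[ping]
After 2 (send(from=B, to=D, msg='sync')): A:[] B:[] C:[] D:[ping,sync]
After 3 (process(C)): A:[] B:[] C:[] D:[ping,sync]
After 4 (process(B)): A:[] B:[] C:[] D:[ping,sync]
After 5 (send(from=D, to=B, msg='ack')): A:[] B:[ack] C:[] D:[ping,sync]
After 6 (process(B)): A:[] B:[] C:[] D:[ping,sync]
After 7 (send(from=B, to=D, msg='data')): A:[] B:[] C:[] D:[ping,sync,data]
After 8 (send(from=B, to=D, msg='start')): A:[] B:[] C:[] D:[ping,sync,data,start]
After 9 (send(from=D, to=C, msg='err')): A:[] B:[] C:[err] D:[ping,sync,data,start]
After 10 (process(D)): A:[] B:[] C:[err] D:[sync,data,start]
After 11 (send(from=A, to=C, msg='resp')): A:[] B:[] C:[err,resp] D:[sync,data,start]
After 12 (process(C)): A:[] B:[] C:[resp] D:[sync,data,start]
After 13 (send(from=A, to=C, msg='stop')): A:[] B:[] C:[resp,stop] D:[sync,data,start]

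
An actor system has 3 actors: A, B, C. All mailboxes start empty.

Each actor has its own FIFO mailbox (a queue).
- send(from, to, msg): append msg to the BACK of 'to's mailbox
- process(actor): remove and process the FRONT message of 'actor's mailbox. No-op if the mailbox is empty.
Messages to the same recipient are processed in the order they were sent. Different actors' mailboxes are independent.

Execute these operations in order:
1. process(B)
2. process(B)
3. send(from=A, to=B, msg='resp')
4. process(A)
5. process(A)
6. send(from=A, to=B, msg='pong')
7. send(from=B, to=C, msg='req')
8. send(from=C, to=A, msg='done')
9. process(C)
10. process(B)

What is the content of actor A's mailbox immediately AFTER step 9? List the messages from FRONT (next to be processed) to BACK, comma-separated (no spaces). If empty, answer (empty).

After 1 (process(B)): A:[] B:[] C:[]
After 2 (process(B)): A:[] B:[] C:[]
After 3 (send(from=A, to=B, msg='resp')): A:[] B:[resp] C:[]
After 4 (process(A)): A:[] B:[resp] C:[]
After 5 (process(A)): A:[] B:[resp] C:[]
After 6 (send(from=A, to=B, msg='pong')): A:[] B:[resp,pong] C:[]
After 7 (send(from=B, to=C, msg='req')): A:[] B:[resp,pong] C:[req]
After 8 (send(from=C, to=A, msg='done')): A:[done] B:[resp,pong] C:[req]
After 9 (process(C)): A:[done] B:[resp,pong] C:[]

done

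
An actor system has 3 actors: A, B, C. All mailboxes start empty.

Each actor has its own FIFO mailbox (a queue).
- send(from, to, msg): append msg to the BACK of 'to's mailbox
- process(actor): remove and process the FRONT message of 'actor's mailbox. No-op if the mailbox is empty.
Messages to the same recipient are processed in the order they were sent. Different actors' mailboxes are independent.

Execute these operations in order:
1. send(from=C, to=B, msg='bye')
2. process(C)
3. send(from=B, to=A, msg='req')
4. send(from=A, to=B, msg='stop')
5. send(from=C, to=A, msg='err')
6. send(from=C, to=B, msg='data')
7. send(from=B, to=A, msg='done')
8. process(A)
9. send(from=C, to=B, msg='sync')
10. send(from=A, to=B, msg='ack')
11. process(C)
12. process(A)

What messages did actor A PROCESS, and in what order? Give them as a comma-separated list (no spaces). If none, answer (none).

After 1 (send(from=C, to=B, msg='bye')): A:[] B:[bye] C:[]
After 2 (process(C)): A:[] B:[bye] C:[]
After 3 (send(from=B, to=A, msg='req')): A:[req] B:[bye] C:[]
After 4 (send(from=A, to=B, msg='stop')): A:[req] B:[bye,stop] C:[]
After 5 (send(from=C, to=A, msg='err')): A:[req,err] B:[bye,stop] C:[]
After 6 (send(from=C, to=B, msg='data')): A:[req,err] B:[bye,stop,data] C:[]
After 7 (send(from=B, to=A, msg='done')): A:[req,err,done] B:[bye,stop,data] C:[]
After 8 (process(A)): A:[err,done] B:[bye,stop,data] C:[]
After 9 (send(from=C, to=B, msg='sync')): A:[err,done] B:[bye,stop,data,sync] C:[]
After 10 (send(from=A, to=B, msg='ack')): A:[err,done] B:[bye,stop,data,sync,ack] C:[]
After 11 (process(C)): A:[err,done] B:[bye,stop,data,sync,ack] C:[]
After 12 (process(A)): A:[done] B:[bye,stop,data,sync,ack] C:[]

Answer: req,err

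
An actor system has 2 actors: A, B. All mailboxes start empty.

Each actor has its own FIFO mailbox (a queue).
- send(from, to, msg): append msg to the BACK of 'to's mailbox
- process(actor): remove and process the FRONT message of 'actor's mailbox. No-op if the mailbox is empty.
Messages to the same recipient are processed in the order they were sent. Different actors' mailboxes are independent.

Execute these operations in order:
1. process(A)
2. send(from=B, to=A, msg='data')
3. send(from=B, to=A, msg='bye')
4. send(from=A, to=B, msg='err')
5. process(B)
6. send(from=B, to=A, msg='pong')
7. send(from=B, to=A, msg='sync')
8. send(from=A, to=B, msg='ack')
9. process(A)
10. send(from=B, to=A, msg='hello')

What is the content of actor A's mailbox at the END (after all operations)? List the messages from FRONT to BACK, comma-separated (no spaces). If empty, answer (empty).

After 1 (process(A)): A:[] B:[]
After 2 (send(from=B, to=A, msg='data')): A:[data] B:[]
After 3 (send(from=B, to=A, msg='bye')): A:[data,bye] B:[]
After 4 (send(from=A, to=B, msg='err')): A:[data,bye] B:[err]
After 5 (process(B)): A:[data,bye] B:[]
After 6 (send(from=B, to=A, msg='pong')): A:[data,bye,pong] B:[]
After 7 (send(from=B, to=A, msg='sync')): A:[data,bye,pong,sync] B:[]
After 8 (send(from=A, to=B, msg='ack')): A:[data,bye,pong,sync] B:[ack]
After 9 (process(A)): A:[bye,pong,sync] B:[ack]
After 10 (send(from=B, to=A, msg='hello')): A:[bye,pong,sync,hello] B:[ack]

Answer: bye,pong,sync,hello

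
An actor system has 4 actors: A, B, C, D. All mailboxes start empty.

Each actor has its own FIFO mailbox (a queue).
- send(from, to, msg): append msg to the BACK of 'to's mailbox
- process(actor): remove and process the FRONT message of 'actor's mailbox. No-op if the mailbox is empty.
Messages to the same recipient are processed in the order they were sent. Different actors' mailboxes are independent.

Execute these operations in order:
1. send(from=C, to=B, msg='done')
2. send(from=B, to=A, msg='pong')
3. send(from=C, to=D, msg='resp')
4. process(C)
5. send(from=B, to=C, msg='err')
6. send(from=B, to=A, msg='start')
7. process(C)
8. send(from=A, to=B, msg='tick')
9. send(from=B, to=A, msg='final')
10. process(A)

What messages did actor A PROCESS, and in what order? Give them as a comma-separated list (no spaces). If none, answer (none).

Answer: pong

Derivation:
After 1 (send(from=C, to=B, msg='done')): A:[] B:[done] C:[] D:[]
After 2 (send(from=B, to=A, msg='pong')): A:[pong] B:[done] C:[] D:[]
After 3 (send(from=C, to=D, msg='resp')): A:[pong] B:[done] C:[] D:[resp]
After 4 (process(C)): A:[pong] B:[done] C:[] D:[resp]
After 5 (send(from=B, to=C, msg='err')): A:[pong] B:[done] C:[err] D:[resp]
After 6 (send(from=B, to=A, msg='start')): A:[pong,start] B:[done] C:[err] D:[resp]
After 7 (process(C)): A:[pong,start] B:[done] C:[] D:[resp]
After 8 (send(from=A, to=B, msg='tick')): A:[pong,start] B:[done,tick] C:[] D:[resp]
After 9 (send(from=B, to=A, msg='final')): A:[pong,start,final] B:[done,tick] C:[] D:[resp]
After 10 (process(A)): A:[start,final] B:[done,tick] C:[] D:[resp]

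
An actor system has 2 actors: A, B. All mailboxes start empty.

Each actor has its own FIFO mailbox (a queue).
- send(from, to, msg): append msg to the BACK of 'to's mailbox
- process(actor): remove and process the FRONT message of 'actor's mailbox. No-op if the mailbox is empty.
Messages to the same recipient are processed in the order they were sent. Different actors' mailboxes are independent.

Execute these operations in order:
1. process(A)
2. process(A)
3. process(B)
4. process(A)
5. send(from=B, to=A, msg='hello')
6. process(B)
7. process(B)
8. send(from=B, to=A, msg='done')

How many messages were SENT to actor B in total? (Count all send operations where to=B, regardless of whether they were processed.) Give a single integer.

After 1 (process(A)): A:[] B:[]
After 2 (process(A)): A:[] B:[]
After 3 (process(B)): A:[] B:[]
After 4 (process(A)): A:[] B:[]
After 5 (send(from=B, to=A, msg='hello')): A:[hello] B:[]
After 6 (process(B)): A:[hello] B:[]
After 7 (process(B)): A:[hello] B:[]
After 8 (send(from=B, to=A, msg='done')): A:[hello,done] B:[]

Answer: 0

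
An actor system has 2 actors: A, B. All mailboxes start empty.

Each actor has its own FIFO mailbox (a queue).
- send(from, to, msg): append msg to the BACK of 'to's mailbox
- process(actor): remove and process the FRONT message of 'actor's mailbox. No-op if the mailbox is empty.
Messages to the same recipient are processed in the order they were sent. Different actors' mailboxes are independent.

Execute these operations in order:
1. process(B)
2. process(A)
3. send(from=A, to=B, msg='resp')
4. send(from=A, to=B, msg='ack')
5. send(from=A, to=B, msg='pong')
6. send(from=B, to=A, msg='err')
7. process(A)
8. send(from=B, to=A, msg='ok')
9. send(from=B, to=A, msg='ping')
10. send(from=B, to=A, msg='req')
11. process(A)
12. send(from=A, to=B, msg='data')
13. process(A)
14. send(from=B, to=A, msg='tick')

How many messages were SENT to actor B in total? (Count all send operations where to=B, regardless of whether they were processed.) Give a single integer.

After 1 (process(B)): A:[] B:[]
After 2 (process(A)): A:[] B:[]
After 3 (send(from=A, to=B, msg='resp')): A:[] B:[resp]
After 4 (send(from=A, to=B, msg='ack')): A:[] B:[resp,ack]
After 5 (send(from=A, to=B, msg='pong')): A:[] B:[resp,ack,pong]
After 6 (send(from=B, to=A, msg='err')): A:[err] B:[resp,ack,pong]
After 7 (process(A)): A:[] B:[resp,ack,pong]
After 8 (send(from=B, to=A, msg='ok')): A:[ok] B:[resp,ack,pong]
After 9 (send(from=B, to=A, msg='ping')): A:[ok,ping] B:[resp,ack,pong]
After 10 (send(from=B, to=A, msg='req')): A:[ok,ping,req] B:[resp,ack,pong]
After 11 (process(A)): A:[ping,req] B:[resp,ack,pong]
After 12 (send(from=A, to=B, msg='data')): A:[ping,req] B:[resp,ack,pong,data]
After 13 (process(A)): A:[req] B:[resp,ack,pong,data]
After 14 (send(from=B, to=A, msg='tick')): A:[req,tick] B:[resp,ack,pong,data]

Answer: 4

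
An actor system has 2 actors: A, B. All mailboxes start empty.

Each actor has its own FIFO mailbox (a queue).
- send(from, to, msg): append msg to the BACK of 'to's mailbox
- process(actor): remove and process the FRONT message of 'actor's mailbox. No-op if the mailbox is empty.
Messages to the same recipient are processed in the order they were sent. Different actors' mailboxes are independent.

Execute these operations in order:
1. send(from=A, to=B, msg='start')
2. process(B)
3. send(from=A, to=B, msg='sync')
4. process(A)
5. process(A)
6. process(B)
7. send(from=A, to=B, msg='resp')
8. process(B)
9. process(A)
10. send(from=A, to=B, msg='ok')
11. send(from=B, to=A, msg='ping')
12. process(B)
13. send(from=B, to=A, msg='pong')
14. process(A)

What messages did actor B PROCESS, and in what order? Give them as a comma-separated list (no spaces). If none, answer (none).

Answer: start,sync,resp,ok

Derivation:
After 1 (send(from=A, to=B, msg='start')): A:[] B:[start]
After 2 (process(B)): A:[] B:[]
After 3 (send(from=A, to=B, msg='sync')): A:[] B:[sync]
After 4 (process(A)): A:[] B:[sync]
After 5 (process(A)): A:[] B:[sync]
After 6 (process(B)): A:[] B:[]
After 7 (send(from=A, to=B, msg='resp')): A:[] B:[resp]
After 8 (process(B)): A:[] B:[]
After 9 (process(A)): A:[] B:[]
After 10 (send(from=A, to=B, msg='ok')): A:[] B:[ok]
After 11 (send(from=B, to=A, msg='ping')): A:[ping] B:[ok]
After 12 (process(B)): A:[ping] B:[]
After 13 (send(from=B, to=A, msg='pong')): A:[ping,pong] B:[]
After 14 (process(A)): A:[pong] B:[]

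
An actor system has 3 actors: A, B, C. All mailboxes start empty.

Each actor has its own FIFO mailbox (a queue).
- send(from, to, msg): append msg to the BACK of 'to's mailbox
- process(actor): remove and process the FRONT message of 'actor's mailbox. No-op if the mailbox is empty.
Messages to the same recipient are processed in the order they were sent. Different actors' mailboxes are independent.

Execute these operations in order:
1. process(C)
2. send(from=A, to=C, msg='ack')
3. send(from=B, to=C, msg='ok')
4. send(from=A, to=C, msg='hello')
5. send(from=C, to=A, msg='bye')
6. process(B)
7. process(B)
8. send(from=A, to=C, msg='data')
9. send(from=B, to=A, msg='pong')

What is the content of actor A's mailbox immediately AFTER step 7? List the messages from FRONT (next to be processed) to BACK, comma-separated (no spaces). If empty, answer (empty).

After 1 (process(C)): A:[] B:[] C:[]
After 2 (send(from=A, to=C, msg='ack')): A:[] B:[] C:[ack]
After 3 (send(from=B, to=C, msg='ok')): A:[] B:[] C:[ack,ok]
After 4 (send(from=A, to=C, msg='hello')): A:[] B:[] C:[ack,ok,hello]
After 5 (send(from=C, to=A, msg='bye')): A:[bye] B:[] C:[ack,ok,hello]
After 6 (process(B)): A:[bye] B:[] C:[ack,ok,hello]
After 7 (process(B)): A:[bye] B:[] C:[ack,ok,hello]

bye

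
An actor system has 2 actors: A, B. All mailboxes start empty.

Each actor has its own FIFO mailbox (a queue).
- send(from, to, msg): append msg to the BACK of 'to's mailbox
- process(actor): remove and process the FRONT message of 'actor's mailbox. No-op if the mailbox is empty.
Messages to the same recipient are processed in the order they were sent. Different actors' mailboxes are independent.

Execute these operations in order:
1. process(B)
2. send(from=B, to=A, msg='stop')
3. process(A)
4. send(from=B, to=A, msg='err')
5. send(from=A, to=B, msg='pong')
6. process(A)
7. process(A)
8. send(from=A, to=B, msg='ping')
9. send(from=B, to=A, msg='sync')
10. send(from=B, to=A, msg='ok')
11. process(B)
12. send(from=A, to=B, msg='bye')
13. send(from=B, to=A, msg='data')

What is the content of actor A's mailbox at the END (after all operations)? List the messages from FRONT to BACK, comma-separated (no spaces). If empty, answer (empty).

Answer: sync,ok,data

Derivation:
After 1 (process(B)): A:[] B:[]
After 2 (send(from=B, to=A, msg='stop')): A:[stop] B:[]
After 3 (process(A)): A:[] B:[]
After 4 (send(from=B, to=A, msg='err')): A:[err] B:[]
After 5 (send(from=A, to=B, msg='pong')): A:[err] B:[pong]
After 6 (process(A)): A:[] B:[pong]
After 7 (process(A)): A:[] B:[pong]
After 8 (send(from=A, to=B, msg='ping')): A:[] B:[pong,ping]
After 9 (send(from=B, to=A, msg='sync')): A:[sync] B:[pong,ping]
After 10 (send(from=B, to=A, msg='ok')): A:[sync,ok] B:[pong,ping]
After 11 (process(B)): A:[sync,ok] B:[ping]
After 12 (send(from=A, to=B, msg='bye')): A:[sync,ok] B:[ping,bye]
After 13 (send(from=B, to=A, msg='data')): A:[sync,ok,data] B:[ping,bye]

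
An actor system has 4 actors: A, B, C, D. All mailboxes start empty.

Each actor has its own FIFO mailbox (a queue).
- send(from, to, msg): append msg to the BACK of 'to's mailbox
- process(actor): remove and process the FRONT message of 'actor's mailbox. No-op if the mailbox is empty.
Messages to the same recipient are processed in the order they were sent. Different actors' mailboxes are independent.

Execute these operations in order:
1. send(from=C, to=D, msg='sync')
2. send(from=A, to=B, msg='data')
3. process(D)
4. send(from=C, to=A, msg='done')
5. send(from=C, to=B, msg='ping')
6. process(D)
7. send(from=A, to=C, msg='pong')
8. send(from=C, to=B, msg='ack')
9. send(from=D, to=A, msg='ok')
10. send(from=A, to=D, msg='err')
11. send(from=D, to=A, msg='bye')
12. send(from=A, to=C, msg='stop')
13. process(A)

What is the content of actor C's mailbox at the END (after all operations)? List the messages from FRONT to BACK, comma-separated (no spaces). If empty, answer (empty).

After 1 (send(from=C, to=D, msg='sync')): A:[] B:[] C:[] D:[sync]
After 2 (send(from=A, to=B, msg='data')): A:[] B:[data] C:[] D:[sync]
After 3 (process(D)): A:[] B:[data] C:[] D:[]
After 4 (send(from=C, to=A, msg='done')): A:[done] B:[data] C:[] D:[]
After 5 (send(from=C, to=B, msg='ping')): A:[done] B:[data,ping] C:[] D:[]
After 6 (process(D)): A:[done] B:[data,ping] C:[] D:[]
After 7 (send(from=A, to=C, msg='pong')): A:[done] B:[data,ping] C:[pong] D:[]
After 8 (send(from=C, to=B, msg='ack')): A:[done] B:[data,ping,ack] C:[pong] D:[]
After 9 (send(from=D, to=A, msg='ok')): A:[done,ok] B:[data,ping,ack] C:[pong] D:[]
After 10 (send(from=A, to=D, msg='err')): A:[done,ok] B:[data,ping,ack] C:[pong] D:[err]
After 11 (send(from=D, to=A, msg='bye')): A:[done,ok,bye] B:[data,ping,ack] C:[pong] D:[err]
After 12 (send(from=A, to=C, msg='stop')): A:[done,ok,bye] B:[data,ping,ack] C:[pong,stop] D:[err]
After 13 (process(A)): A:[ok,bye] B:[data,ping,ack] C:[pong,stop] D:[err]

Answer: pong,stop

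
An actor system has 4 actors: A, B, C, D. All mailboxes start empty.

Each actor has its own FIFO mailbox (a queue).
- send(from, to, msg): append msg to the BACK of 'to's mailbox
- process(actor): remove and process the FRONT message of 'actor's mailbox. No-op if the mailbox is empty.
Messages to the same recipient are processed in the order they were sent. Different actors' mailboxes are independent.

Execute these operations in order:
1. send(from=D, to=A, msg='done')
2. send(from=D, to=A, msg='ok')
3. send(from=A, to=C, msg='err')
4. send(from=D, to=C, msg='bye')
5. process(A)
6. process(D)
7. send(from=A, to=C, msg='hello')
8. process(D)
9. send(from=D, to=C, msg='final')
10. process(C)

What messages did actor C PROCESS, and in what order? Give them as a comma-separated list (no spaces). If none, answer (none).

After 1 (send(from=D, to=A, msg='done')): A:[done] B:[] C:[] D:[]
After 2 (send(from=D, to=A, msg='ok')): A:[done,ok] B:[] C:[] D:[]
After 3 (send(from=A, to=C, msg='err')): A:[done,ok] B:[] C:[err] D:[]
After 4 (send(from=D, to=C, msg='bye')): A:[done,ok] B:[] C:[err,bye] D:[]
After 5 (process(A)): A:[ok] B:[] C:[err,bye] D:[]
After 6 (process(D)): A:[ok] B:[] C:[err,bye] D:[]
After 7 (send(from=A, to=C, msg='hello')): A:[ok] B:[] C:[err,bye,hello] D:[]
After 8 (process(D)): A:[ok] B:[] C:[err,bye,hello] D:[]
After 9 (send(from=D, to=C, msg='final')): A:[ok] B:[] C:[err,bye,hello,final] D:[]
After 10 (process(C)): A:[ok] B:[] C:[bye,hello,final] D:[]

Answer: err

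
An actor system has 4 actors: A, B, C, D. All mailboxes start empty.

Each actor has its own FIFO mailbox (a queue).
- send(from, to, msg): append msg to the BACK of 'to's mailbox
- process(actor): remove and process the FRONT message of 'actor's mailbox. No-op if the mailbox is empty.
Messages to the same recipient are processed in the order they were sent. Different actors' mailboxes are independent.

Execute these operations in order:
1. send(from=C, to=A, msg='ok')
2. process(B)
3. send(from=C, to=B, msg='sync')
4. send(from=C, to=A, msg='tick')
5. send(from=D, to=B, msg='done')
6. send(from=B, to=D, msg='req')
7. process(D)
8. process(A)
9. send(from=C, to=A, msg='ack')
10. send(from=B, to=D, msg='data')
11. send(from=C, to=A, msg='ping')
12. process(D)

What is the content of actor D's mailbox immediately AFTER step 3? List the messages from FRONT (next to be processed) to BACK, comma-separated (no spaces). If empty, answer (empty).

After 1 (send(from=C, to=A, msg='ok')): A:[ok] B:[] C:[] D:[]
After 2 (process(B)): A:[ok] B:[] C:[] D:[]
After 3 (send(from=C, to=B, msg='sync')): A:[ok] B:[sync] C:[] D:[]

(empty)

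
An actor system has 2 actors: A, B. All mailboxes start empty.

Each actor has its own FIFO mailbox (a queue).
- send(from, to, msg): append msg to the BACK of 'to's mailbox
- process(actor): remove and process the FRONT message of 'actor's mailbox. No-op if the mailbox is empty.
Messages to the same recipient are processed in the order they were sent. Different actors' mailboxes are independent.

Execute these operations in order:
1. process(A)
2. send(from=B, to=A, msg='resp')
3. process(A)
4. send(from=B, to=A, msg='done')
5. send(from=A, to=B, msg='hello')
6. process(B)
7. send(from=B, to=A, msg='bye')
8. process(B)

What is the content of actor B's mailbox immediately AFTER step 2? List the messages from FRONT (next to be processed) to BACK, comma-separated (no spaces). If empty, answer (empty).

After 1 (process(A)): A:[] B:[]
After 2 (send(from=B, to=A, msg='resp')): A:[resp] B:[]

(empty)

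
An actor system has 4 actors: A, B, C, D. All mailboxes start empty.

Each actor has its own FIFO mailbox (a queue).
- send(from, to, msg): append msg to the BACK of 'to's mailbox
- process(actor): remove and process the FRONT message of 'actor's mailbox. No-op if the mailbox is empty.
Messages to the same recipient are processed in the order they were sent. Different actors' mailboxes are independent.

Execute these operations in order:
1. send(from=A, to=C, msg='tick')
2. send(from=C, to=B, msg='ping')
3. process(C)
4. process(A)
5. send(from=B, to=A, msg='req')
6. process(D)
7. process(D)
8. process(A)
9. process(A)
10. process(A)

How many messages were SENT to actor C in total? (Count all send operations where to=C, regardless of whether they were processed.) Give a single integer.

Answer: 1

Derivation:
After 1 (send(from=A, to=C, msg='tick')): A:[] B:[] C:[tick] D:[]
After 2 (send(from=C, to=B, msg='ping')): A:[] B:[ping] C:[tick] D:[]
After 3 (process(C)): A:[] B:[ping] C:[] D:[]
After 4 (process(A)): A:[] B:[ping] C:[] D:[]
After 5 (send(from=B, to=A, msg='req')): A:[req] B:[ping] C:[] D:[]
After 6 (process(D)): A:[req] B:[ping] C:[] D:[]
After 7 (process(D)): A:[req] B:[ping] C:[] D:[]
After 8 (process(A)): A:[] B:[ping] C:[] D:[]
After 9 (process(A)): A:[] B:[ping] C:[] D:[]
After 10 (process(A)): A:[] B:[ping] C:[] D:[]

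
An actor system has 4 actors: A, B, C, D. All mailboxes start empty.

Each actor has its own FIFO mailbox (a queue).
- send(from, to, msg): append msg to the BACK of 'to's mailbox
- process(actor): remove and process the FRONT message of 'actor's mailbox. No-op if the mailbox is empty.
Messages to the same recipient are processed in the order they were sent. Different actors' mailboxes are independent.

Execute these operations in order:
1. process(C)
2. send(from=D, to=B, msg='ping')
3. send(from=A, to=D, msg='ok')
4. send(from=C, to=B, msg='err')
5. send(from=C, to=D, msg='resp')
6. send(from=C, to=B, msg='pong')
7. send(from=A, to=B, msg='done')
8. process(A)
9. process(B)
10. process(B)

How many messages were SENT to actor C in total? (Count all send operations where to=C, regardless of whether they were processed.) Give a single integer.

After 1 (process(C)): A:[] B:[] C:[] D:[]
After 2 (send(from=D, to=B, msg='ping')): A:[] B:[ping] C:[] D:[]
After 3 (send(from=A, to=D, msg='ok')): A:[] B:[ping] C:[] D:[ok]
After 4 (send(from=C, to=B, msg='err')): A:[] B:[ping,err] C:[] D:[ok]
After 5 (send(from=C, to=D, msg='resp')): A:[] B:[ping,err] C:[] D:[ok,resp]
After 6 (send(from=C, to=B, msg='pong')): A:[] B:[ping,err,pong] C:[] D:[ok,resp]
After 7 (send(from=A, to=B, msg='done')): A:[] B:[ping,err,pong,done] C:[] D:[ok,resp]
After 8 (process(A)): A:[] B:[ping,err,pong,done] C:[] D:[ok,resp]
After 9 (process(B)): A:[] B:[err,pong,done] C:[] D:[ok,resp]
After 10 (process(B)): A:[] B:[pong,done] C:[] D:[ok,resp]

Answer: 0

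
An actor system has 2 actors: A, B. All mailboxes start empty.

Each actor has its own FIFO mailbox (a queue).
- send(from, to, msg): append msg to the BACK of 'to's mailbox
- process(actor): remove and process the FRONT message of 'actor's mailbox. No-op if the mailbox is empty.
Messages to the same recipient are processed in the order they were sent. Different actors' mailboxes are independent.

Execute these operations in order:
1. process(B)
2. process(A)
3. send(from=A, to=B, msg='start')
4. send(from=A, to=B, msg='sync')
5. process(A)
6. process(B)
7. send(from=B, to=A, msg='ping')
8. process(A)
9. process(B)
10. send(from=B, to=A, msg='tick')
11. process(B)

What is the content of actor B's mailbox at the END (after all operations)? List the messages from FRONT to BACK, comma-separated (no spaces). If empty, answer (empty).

After 1 (process(B)): A:[] B:[]
After 2 (process(A)): A:[] B:[]
After 3 (send(from=A, to=B, msg='start')): A:[] B:[start]
After 4 (send(from=A, to=B, msg='sync')): A:[] B:[start,sync]
After 5 (process(A)): A:[] B:[start,sync]
After 6 (process(B)): A:[] B:[sync]
After 7 (send(from=B, to=A, msg='ping')): A:[ping] B:[sync]
After 8 (process(A)): A:[] B:[sync]
After 9 (process(B)): A:[] B:[]
After 10 (send(from=B, to=A, msg='tick')): A:[tick] B:[]
After 11 (process(B)): A:[tick] B:[]

Answer: (empty)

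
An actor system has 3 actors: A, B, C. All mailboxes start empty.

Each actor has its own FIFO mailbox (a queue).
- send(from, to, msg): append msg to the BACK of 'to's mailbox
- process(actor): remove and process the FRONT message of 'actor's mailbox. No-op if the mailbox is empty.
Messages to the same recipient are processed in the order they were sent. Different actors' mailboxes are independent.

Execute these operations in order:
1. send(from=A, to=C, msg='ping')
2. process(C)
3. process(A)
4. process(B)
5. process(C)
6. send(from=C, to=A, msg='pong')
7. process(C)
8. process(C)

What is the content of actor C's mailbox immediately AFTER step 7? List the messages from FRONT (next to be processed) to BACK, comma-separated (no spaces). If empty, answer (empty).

After 1 (send(from=A, to=C, msg='ping')): A:[] B:[] C:[ping]
After 2 (process(C)): A:[] B:[] C:[]
After 3 (process(A)): A:[] B:[] C:[]
After 4 (process(B)): A:[] B:[] C:[]
After 5 (process(C)): A:[] B:[] C:[]
After 6 (send(from=C, to=A, msg='pong')): A:[pong] B:[] C:[]
After 7 (process(C)): A:[pong] B:[] C:[]

(empty)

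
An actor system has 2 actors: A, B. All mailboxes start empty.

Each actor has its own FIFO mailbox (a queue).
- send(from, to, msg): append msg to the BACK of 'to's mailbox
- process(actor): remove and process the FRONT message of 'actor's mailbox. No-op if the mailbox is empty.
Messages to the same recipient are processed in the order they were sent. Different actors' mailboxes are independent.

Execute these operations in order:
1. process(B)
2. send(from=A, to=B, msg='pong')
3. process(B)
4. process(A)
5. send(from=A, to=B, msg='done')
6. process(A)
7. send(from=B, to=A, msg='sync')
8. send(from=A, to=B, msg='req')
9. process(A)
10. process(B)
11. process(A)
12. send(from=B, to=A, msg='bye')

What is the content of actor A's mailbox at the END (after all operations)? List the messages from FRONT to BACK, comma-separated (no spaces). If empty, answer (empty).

Answer: bye

Derivation:
After 1 (process(B)): A:[] B:[]
After 2 (send(from=A, to=B, msg='pong')): A:[] B:[pong]
After 3 (process(B)): A:[] B:[]
After 4 (process(A)): A:[] B:[]
After 5 (send(from=A, to=B, msg='done')): A:[] B:[done]
After 6 (process(A)): A:[] B:[done]
After 7 (send(from=B, to=A, msg='sync')): A:[sync] B:[done]
After 8 (send(from=A, to=B, msg='req')): A:[sync] B:[done,req]
After 9 (process(A)): A:[] B:[done,req]
After 10 (process(B)): A:[] B:[req]
After 11 (process(A)): A:[] B:[req]
After 12 (send(from=B, to=A, msg='bye')): A:[bye] B:[req]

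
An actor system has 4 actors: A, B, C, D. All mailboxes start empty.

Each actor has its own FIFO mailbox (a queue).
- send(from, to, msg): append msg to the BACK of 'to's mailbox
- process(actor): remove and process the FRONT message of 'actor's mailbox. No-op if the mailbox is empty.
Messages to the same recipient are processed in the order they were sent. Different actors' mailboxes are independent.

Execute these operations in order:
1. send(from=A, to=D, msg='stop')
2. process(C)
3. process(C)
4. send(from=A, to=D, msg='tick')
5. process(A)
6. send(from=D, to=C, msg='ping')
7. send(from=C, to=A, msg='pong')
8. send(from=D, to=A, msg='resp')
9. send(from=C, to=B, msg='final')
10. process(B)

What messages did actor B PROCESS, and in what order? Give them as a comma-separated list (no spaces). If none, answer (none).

Answer: final

Derivation:
After 1 (send(from=A, to=D, msg='stop')): A:[] B:[] C:[] D:[stop]
After 2 (process(C)): A:[] B:[] C:[] D:[stop]
After 3 (process(C)): A:[] B:[] C:[] D:[stop]
After 4 (send(from=A, to=D, msg='tick')): A:[] B:[] C:[] D:[stop,tick]
After 5 (process(A)): A:[] B:[] C:[] D:[stop,tick]
After 6 (send(from=D, to=C, msg='ping')): A:[] B:[] C:[ping] D:[stop,tick]
After 7 (send(from=C, to=A, msg='pong')): A:[pong] B:[] C:[ping] D:[stop,tick]
After 8 (send(from=D, to=A, msg='resp')): A:[pong,resp] B:[] C:[ping] D:[stop,tick]
After 9 (send(from=C, to=B, msg='final')): A:[pong,resp] B:[final] C:[ping] D:[stop,tick]
After 10 (process(B)): A:[pong,resp] B:[] C:[ping] D:[stop,tick]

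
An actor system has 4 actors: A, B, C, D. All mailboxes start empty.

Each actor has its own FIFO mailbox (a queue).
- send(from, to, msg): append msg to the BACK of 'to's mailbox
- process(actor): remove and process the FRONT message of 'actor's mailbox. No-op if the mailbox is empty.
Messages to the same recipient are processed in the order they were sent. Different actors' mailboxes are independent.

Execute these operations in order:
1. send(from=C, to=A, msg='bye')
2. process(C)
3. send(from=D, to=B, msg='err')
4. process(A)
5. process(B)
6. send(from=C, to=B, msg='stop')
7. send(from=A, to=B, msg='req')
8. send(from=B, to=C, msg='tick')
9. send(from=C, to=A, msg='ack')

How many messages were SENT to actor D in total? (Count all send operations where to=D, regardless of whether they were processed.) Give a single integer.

After 1 (send(from=C, to=A, msg='bye')): A:[bye] B:[] C:[] D:[]
After 2 (process(C)): A:[bye] B:[] C:[] D:[]
After 3 (send(from=D, to=B, msg='err')): A:[bye] B:[err] C:[] D:[]
After 4 (process(A)): A:[] B:[err] C:[] D:[]
After 5 (process(B)): A:[] B:[] C:[] D:[]
After 6 (send(from=C, to=B, msg='stop')): A:[] B:[stop] C:[] D:[]
After 7 (send(from=A, to=B, msg='req')): A:[] B:[stop,req] C:[] D:[]
After 8 (send(from=B, to=C, msg='tick')): A:[] B:[stop,req] C:[tick] D:[]
After 9 (send(from=C, to=A, msg='ack')): A:[ack] B:[stop,req] C:[tick] D:[]

Answer: 0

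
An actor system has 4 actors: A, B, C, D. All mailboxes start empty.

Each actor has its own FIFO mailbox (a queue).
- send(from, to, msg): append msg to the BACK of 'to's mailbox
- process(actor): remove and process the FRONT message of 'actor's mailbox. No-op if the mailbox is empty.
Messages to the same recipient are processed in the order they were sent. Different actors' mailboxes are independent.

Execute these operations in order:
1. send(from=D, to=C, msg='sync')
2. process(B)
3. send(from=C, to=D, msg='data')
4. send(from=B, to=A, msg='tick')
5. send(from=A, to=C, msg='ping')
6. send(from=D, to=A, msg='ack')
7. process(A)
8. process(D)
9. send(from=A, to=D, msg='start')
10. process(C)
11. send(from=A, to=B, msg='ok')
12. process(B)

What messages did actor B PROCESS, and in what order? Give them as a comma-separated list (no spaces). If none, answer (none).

Answer: ok

Derivation:
After 1 (send(from=D, to=C, msg='sync')): A:[] B:[] C:[sync] D:[]
After 2 (process(B)): A:[] B:[] C:[sync] D:[]
After 3 (send(from=C, to=D, msg='data')): A:[] B:[] C:[sync] D:[data]
After 4 (send(from=B, to=A, msg='tick')): A:[tick] B:[] C:[sync] D:[data]
After 5 (send(from=A, to=C, msg='ping')): A:[tick] B:[] C:[sync,ping] D:[data]
After 6 (send(from=D, to=A, msg='ack')): A:[tick,ack] B:[] C:[sync,ping] D:[data]
After 7 (process(A)): A:[ack] B:[] C:[sync,ping] D:[data]
After 8 (process(D)): A:[ack] B:[] C:[sync,ping] D:[]
After 9 (send(from=A, to=D, msg='start')): A:[ack] B:[] C:[sync,ping] D:[start]
After 10 (process(C)): A:[ack] B:[] C:[ping] D:[start]
After 11 (send(from=A, to=B, msg='ok')): A:[ack] B:[ok] C:[ping] D:[start]
After 12 (process(B)): A:[ack] B:[] C:[ping] D:[start]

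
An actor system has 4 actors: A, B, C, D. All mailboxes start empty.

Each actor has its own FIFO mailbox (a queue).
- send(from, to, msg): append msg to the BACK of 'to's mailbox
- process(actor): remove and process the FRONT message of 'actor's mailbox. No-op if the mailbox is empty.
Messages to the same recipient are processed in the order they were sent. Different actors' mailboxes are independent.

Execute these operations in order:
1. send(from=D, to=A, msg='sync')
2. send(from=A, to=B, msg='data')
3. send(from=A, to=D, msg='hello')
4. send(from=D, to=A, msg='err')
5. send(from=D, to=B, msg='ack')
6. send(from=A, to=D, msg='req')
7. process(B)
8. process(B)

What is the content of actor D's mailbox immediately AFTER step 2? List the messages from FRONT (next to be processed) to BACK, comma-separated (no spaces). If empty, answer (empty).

After 1 (send(from=D, to=A, msg='sync')): A:[sync] B:[] C:[] D:[]
After 2 (send(from=A, to=B, msg='data')): A:[sync] B:[data] C:[] D:[]

(empty)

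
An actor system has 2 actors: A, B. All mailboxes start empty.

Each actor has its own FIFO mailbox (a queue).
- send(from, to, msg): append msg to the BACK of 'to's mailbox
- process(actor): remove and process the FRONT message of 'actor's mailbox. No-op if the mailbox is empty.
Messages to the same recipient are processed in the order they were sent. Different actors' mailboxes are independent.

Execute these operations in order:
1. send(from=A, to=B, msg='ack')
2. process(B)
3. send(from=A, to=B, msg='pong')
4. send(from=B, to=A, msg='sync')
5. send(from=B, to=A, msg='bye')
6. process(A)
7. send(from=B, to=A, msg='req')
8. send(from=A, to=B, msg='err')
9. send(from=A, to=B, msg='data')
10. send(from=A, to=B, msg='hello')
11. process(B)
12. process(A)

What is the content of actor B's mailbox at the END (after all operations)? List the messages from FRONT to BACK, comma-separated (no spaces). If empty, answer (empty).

Answer: err,data,hello

Derivation:
After 1 (send(from=A, to=B, msg='ack')): A:[] B:[ack]
After 2 (process(B)): A:[] B:[]
After 3 (send(from=A, to=B, msg='pong')): A:[] B:[pong]
After 4 (send(from=B, to=A, msg='sync')): A:[sync] B:[pong]
After 5 (send(from=B, to=A, msg='bye')): A:[sync,bye] B:[pong]
After 6 (process(A)): A:[bye] B:[pong]
After 7 (send(from=B, to=A, msg='req')): A:[bye,req] B:[pong]
After 8 (send(from=A, to=B, msg='err')): A:[bye,req] B:[pong,err]
After 9 (send(from=A, to=B, msg='data')): A:[bye,req] B:[pong,err,data]
After 10 (send(from=A, to=B, msg='hello')): A:[bye,req] B:[pong,err,data,hello]
After 11 (process(B)): A:[bye,req] B:[err,data,hello]
After 12 (process(A)): A:[req] B:[err,data,hello]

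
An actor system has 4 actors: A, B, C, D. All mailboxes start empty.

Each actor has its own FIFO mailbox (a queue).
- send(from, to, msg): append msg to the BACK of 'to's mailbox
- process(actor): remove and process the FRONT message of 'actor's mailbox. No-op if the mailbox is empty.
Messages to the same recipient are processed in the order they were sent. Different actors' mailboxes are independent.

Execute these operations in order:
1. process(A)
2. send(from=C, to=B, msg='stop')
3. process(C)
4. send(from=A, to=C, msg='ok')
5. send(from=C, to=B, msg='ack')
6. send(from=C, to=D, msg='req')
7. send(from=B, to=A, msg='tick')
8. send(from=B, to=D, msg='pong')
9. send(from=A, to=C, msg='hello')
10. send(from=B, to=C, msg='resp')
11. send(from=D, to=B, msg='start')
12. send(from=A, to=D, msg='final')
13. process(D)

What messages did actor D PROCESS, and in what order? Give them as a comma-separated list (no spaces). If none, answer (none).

After 1 (process(A)): A:[] B:[] C:[] D:[]
After 2 (send(from=C, to=B, msg='stop')): A:[] B:[stop] C:[] D:[]
After 3 (process(C)): A:[] B:[stop] C:[] D:[]
After 4 (send(from=A, to=C, msg='ok')): A:[] B:[stop] C:[ok] D:[]
After 5 (send(from=C, to=B, msg='ack')): A:[] B:[stop,ack] C:[ok] D:[]
After 6 (send(from=C, to=D, msg='req')): A:[] B:[stop,ack] C:[ok] D:[req]
After 7 (send(from=B, to=A, msg='tick')): A:[tick] B:[stop,ack] C:[ok] D:[req]
After 8 (send(from=B, to=D, msg='pong')): A:[tick] B:[stop,ack] C:[ok] D:[req,pong]
After 9 (send(from=A, to=C, msg='hello')): A:[tick] B:[stop,ack] C:[ok,hello] D:[req,pong]
After 10 (send(from=B, to=C, msg='resp')): A:[tick] B:[stop,ack] C:[ok,hello,resp] D:[req,pong]
After 11 (send(from=D, to=B, msg='start')): A:[tick] B:[stop,ack,start] C:[ok,hello,resp] D:[req,pong]
After 12 (send(from=A, to=D, msg='final')): A:[tick] B:[stop,ack,start] C:[ok,hello,resp] D:[req,pong,final]
After 13 (process(D)): A:[tick] B:[stop,ack,start] C:[ok,hello,resp] D:[pong,final]

Answer: req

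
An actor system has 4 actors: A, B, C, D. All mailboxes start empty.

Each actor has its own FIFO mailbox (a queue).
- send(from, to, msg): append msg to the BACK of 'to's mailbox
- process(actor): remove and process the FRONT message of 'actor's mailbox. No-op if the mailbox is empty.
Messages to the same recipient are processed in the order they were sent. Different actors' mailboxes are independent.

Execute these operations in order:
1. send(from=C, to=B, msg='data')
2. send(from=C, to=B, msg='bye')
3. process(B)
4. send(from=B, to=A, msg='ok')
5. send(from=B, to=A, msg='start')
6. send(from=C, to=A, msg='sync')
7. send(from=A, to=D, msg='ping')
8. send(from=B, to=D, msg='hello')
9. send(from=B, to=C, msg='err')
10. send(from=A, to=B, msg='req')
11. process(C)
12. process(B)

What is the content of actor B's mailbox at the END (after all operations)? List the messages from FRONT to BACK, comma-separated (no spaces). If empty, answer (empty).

Answer: req

Derivation:
After 1 (send(from=C, to=B, msg='data')): A:[] B:[data] C:[] D:[]
After 2 (send(from=C, to=B, msg='bye')): A:[] B:[data,bye] C:[] D:[]
After 3 (process(B)): A:[] B:[bye] C:[] D:[]
After 4 (send(from=B, to=A, msg='ok')): A:[ok] B:[bye] C:[] D:[]
After 5 (send(from=B, to=A, msg='start')): A:[ok,start] B:[bye] C:[] D:[]
After 6 (send(from=C, to=A, msg='sync')): A:[ok,start,sync] B:[bye] C:[] D:[]
After 7 (send(from=A, to=D, msg='ping')): A:[ok,start,sync] B:[bye] C:[] D:[ping]
After 8 (send(from=B, to=D, msg='hello')): A:[ok,start,sync] B:[bye] C:[] D:[ping,hello]
After 9 (send(from=B, to=C, msg='err')): A:[ok,start,sync] B:[bye] C:[err] D:[ping,hello]
After 10 (send(from=A, to=B, msg='req')): A:[ok,start,sync] B:[bye,req] C:[err] D:[ping,hello]
After 11 (process(C)): A:[ok,start,sync] B:[bye,req] C:[] D:[ping,hello]
After 12 (process(B)): A:[ok,start,sync] B:[req] C:[] D:[ping,hello]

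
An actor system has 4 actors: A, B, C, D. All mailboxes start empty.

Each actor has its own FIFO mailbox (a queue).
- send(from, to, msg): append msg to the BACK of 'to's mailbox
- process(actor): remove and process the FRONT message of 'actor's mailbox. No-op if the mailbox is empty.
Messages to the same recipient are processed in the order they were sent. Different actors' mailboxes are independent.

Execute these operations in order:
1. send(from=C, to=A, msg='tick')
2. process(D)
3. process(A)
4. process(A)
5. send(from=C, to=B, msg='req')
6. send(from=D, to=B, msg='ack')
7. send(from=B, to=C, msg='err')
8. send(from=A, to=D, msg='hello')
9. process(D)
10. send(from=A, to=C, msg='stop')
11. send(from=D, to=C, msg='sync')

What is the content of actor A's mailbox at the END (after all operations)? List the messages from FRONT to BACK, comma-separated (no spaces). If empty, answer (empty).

Answer: (empty)

Derivation:
After 1 (send(from=C, to=A, msg='tick')): A:[tick] B:[] C:[] D:[]
After 2 (process(D)): A:[tick] B:[] C:[] D:[]
After 3 (process(A)): A:[] B:[] C:[] D:[]
After 4 (process(A)): A:[] B:[] C:[] D:[]
After 5 (send(from=C, to=B, msg='req')): A:[] B:[req] C:[] D:[]
After 6 (send(from=D, to=B, msg='ack')): A:[] B:[req,ack] C:[] D:[]
After 7 (send(from=B, to=C, msg='err')): A:[] B:[req,ack] C:[err] D:[]
After 8 (send(from=A, to=D, msg='hello')): A:[] B:[req,ack] C:[err] D:[hello]
After 9 (process(D)): A:[] B:[req,ack] C:[err] D:[]
After 10 (send(from=A, to=C, msg='stop')): A:[] B:[req,ack] C:[err,stop] D:[]
After 11 (send(from=D, to=C, msg='sync')): A:[] B:[req,ack] C:[err,stop,sync] D:[]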